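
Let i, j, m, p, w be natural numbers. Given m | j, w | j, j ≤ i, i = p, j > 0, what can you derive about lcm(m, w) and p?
lcm(m, w) ≤ p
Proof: m | j and w | j, so lcm(m, w) | j. j > 0, so lcm(m, w) ≤ j. i = p and j ≤ i, so j ≤ p. lcm(m, w) ≤ j, so lcm(m, w) ≤ p.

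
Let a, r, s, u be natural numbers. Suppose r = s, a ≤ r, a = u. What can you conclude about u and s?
u ≤ s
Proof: a = u and a ≤ r, hence u ≤ r. Since r = s, u ≤ s.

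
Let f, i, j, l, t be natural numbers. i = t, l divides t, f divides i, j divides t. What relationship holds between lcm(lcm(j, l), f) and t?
lcm(lcm(j, l), f) divides t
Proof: From j divides t and l divides t, lcm(j, l) divides t. i = t and f divides i, so f divides t. From lcm(j, l) divides t, lcm(lcm(j, l), f) divides t.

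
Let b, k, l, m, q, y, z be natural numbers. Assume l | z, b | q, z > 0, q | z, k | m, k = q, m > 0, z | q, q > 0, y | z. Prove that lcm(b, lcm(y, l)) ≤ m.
z | q and q > 0, therefore z ≤ q. Since q | z and z > 0, q ≤ z. From z ≤ q, z = q. y | z and l | z, therefore lcm(y, l) | z. Since z = q, lcm(y, l) | q. Since b | q, lcm(b, lcm(y, l)) | q. k = q and k | m, hence q | m. Because lcm(b, lcm(y, l)) | q, lcm(b, lcm(y, l)) | m. Since m > 0, lcm(b, lcm(y, l)) ≤ m.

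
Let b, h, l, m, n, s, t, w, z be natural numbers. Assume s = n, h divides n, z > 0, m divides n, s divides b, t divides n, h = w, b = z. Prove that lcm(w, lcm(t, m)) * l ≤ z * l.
From h = w and h divides n, w divides n. Since t divides n and m divides n, lcm(t, m) divides n. Since w divides n, lcm(w, lcm(t, m)) divides n. From b = z and s divides b, s divides z. Because s = n, n divides z. Because lcm(w, lcm(t, m)) divides n, lcm(w, lcm(t, m)) divides z. Because z > 0, lcm(w, lcm(t, m)) ≤ z. By multiplying by a non-negative, lcm(w, lcm(t, m)) * l ≤ z * l.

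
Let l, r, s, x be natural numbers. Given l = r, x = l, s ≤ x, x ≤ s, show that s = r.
s ≤ x and x ≤ s, therefore s = x. x = l, so s = l. From l = r, s = r.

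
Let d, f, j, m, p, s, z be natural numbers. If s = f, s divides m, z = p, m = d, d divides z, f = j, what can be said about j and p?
j divides p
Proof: s = f and f = j, hence s = j. Because m = d and s divides m, s divides d. z = p and d divides z, hence d divides p. Since s divides d, s divides p. Because s = j, j divides p.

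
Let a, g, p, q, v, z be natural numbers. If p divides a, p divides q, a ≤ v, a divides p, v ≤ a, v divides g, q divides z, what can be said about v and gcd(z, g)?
v divides gcd(z, g)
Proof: a ≤ v and v ≤ a, so a = v. Because p divides a and a divides p, p = a. Since p divides q, a divides q. From q divides z, a divides z. Since a = v, v divides z. v divides g, so v divides gcd(z, g).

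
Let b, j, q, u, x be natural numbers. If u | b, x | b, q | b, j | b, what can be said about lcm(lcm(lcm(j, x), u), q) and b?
lcm(lcm(lcm(j, x), u), q) | b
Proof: From j | b and x | b, lcm(j, x) | b. Since u | b, lcm(lcm(j, x), u) | b. q | b, so lcm(lcm(lcm(j, x), u), q) | b.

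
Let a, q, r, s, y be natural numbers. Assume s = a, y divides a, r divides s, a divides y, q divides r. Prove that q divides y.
a divides y and y divides a, so a = y. s = a, so s = y. q divides r and r divides s, so q divides s. Since s = y, q divides y.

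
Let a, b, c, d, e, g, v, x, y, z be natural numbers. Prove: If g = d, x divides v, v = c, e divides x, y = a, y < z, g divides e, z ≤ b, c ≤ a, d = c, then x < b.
From g = d and d = c, g = c. Because g divides e and e divides x, g divides x. Since g = c, c divides x. From v = c and x divides v, x divides c. Since c divides x, c = x. Since y < z and z ≤ b, y < b. Since y = a, a < b. Because c ≤ a, c < b. Since c = x, x < b.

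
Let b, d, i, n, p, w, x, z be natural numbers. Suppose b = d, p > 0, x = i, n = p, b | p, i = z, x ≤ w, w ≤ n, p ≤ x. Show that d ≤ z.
n = p and w ≤ n, thus w ≤ p. Since x ≤ w, x ≤ p. Since p ≤ x, p = x. x = i, so p = i. Since i = z, p = z. Since b | p and p > 0, b ≤ p. From b = d, d ≤ p. Since p = z, d ≤ z.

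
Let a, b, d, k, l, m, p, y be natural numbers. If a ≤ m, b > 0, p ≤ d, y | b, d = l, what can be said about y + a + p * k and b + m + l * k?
y + a + p * k ≤ b + m + l * k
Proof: y | b and b > 0, therefore y ≤ b. d = l and p ≤ d, therefore p ≤ l. Then p * k ≤ l * k. a ≤ m, so a + p * k ≤ m + l * k. Since y ≤ b, y + a + p * k ≤ b + m + l * k.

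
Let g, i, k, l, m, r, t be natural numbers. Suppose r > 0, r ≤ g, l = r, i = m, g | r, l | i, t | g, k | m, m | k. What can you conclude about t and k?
t | k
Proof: From g | r and r > 0, g ≤ r. Since r ≤ g, g = r. t | g, so t | r. Since m | k and k | m, m = k. Because i = m, i = k. l = r and l | i, thus r | i. Since i = k, r | k. Since t | r, t | k.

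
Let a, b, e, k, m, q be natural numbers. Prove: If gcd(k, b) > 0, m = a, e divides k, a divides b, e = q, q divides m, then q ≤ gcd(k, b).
e = q and e divides k, so q divides k. Since m = a and q divides m, q divides a. a divides b, so q divides b. Because q divides k, q divides gcd(k, b). Since gcd(k, b) > 0, q ≤ gcd(k, b).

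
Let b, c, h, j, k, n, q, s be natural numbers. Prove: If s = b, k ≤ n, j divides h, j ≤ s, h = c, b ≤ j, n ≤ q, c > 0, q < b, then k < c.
From s = b and j ≤ s, j ≤ b. Since b ≤ j, b = j. From k ≤ n and n ≤ q, k ≤ q. Since q < b, k < b. Since b = j, k < j. h = c and j divides h, so j divides c. c > 0, so j ≤ c. Since k < j, k < c.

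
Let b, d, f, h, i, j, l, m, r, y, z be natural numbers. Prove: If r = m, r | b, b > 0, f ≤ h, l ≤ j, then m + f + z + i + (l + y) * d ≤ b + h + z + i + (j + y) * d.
From r = m and r | b, m | b. b > 0, so m ≤ b. Since f ≤ h, f + z ≤ h + z. m ≤ b, so m + f + z ≤ b + h + z. Then m + f + z + i ≤ b + h + z + i. From l ≤ j, l + y ≤ j + y. Then (l + y) * d ≤ (j + y) * d. Because m + f + z + i ≤ b + h + z + i, m + f + z + i + (l + y) * d ≤ b + h + z + i + (j + y) * d.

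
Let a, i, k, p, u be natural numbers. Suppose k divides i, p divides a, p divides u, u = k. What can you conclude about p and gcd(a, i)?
p divides gcd(a, i)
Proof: Since u = k and p divides u, p divides k. k divides i, so p divides i. p divides a, so p divides gcd(a, i).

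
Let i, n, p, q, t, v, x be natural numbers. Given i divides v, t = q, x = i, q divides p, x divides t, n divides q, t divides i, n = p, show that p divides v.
x = i and x divides t, so i divides t. t divides i, so i = t. t = q, so i = q. Since n = p and n divides q, p divides q. q divides p, so q = p. From i = q, i = p. Since i divides v, p divides v.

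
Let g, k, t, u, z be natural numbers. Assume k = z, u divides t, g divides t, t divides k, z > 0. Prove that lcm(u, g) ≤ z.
Since u divides t and g divides t, lcm(u, g) divides t. t divides k, so lcm(u, g) divides k. Since k = z, lcm(u, g) divides z. z > 0, so lcm(u, g) ≤ z.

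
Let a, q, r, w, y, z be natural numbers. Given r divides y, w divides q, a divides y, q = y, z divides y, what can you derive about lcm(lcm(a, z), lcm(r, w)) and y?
lcm(lcm(a, z), lcm(r, w)) divides y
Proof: Because a divides y and z divides y, lcm(a, z) divides y. q = y and w divides q, therefore w divides y. r divides y, so lcm(r, w) divides y. Since lcm(a, z) divides y, lcm(lcm(a, z), lcm(r, w)) divides y.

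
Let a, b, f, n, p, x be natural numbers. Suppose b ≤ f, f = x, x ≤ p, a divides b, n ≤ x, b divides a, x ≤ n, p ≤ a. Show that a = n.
Because n ≤ x and x ≤ n, n = x. x ≤ p and p ≤ a, hence x ≤ a. b divides a and a divides b, so b = a. Since f = x and b ≤ f, b ≤ x. Since b = a, a ≤ x. Since x ≤ a, x = a. Since n = x, n = a. Then a = n.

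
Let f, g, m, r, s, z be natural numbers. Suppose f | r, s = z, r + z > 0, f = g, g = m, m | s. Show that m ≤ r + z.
Because f = g and g = m, f = m. Since f | r, m | r. s = z and m | s, thus m | z. From m | r, m | r + z. r + z > 0, so m ≤ r + z.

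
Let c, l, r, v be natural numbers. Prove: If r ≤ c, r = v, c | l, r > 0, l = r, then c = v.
l = r and c | l, so c | r. Since r > 0, c ≤ r. r ≤ c, so c = r. r = v, so c = v.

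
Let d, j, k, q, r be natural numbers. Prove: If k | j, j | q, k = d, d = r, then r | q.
k = d and d = r, so k = r. Because k | j and j | q, k | q. Since k = r, r | q.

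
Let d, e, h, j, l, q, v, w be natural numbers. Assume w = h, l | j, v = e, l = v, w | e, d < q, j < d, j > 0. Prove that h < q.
Because l = v and v = e, l = e. l | j, so e | j. Since w | e, w | j. w = h, so h | j. j > 0, so h ≤ j. From j < d and d < q, j < q. h ≤ j, so h < q.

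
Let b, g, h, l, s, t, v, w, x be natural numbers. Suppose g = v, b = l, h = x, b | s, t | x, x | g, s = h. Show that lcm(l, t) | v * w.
s = h and b | s, therefore b | h. h = x, so b | x. b = l, so l | x. Since t | x, lcm(l, t) | x. Because g = v and x | g, x | v. Since lcm(l, t) | x, lcm(l, t) | v. Then lcm(l, t) | v * w.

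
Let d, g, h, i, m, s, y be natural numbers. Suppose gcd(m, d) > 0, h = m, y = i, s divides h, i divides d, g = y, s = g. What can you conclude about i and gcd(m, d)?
i ≤ gcd(m, d)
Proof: Since g = y and y = i, g = i. From s = g and s divides h, g divides h. Since h = m, g divides m. g = i, so i divides m. i divides d, so i divides gcd(m, d). Since gcd(m, d) > 0, i ≤ gcd(m, d).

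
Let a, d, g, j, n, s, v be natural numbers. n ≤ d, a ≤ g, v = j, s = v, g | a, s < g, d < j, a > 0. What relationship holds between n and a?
n < a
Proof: Since g | a and a > 0, g ≤ a. Since a ≤ g, g = a. From n ≤ d and d < j, n < j. Because s = v and v = j, s = j. Since s < g, j < g. n < j, so n < g. g = a, so n < a.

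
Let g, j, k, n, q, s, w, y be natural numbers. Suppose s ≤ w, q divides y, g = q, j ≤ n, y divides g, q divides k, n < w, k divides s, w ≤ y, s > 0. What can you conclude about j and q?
j < q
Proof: Because g = q and y divides g, y divides q. Since q divides y, y = q. Since w ≤ y, w ≤ q. q divides k and k divides s, hence q divides s. s > 0, so q ≤ s. Since s ≤ w, q ≤ w. w ≤ q, so w = q. j ≤ n and n < w, hence j < w. Since w = q, j < q.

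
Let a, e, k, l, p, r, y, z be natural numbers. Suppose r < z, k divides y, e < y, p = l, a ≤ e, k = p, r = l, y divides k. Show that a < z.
y divides k and k divides y, thus y = k. From k = p, y = p. p = l, so y = l. Since e < y, e < l. From r = l and r < z, l < z. e < l, so e < z. a ≤ e, so a < z.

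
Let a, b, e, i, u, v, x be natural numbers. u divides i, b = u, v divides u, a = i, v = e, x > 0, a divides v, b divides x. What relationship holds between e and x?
e ≤ x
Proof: a = i and a divides v, so i divides v. u divides i, so u divides v. Since v divides u, u = v. From b = u, b = v. b divides x and x > 0, therefore b ≤ x. From b = v, v ≤ x. From v = e, e ≤ x.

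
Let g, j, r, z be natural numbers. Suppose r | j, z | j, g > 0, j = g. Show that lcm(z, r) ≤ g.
Because z | j and r | j, lcm(z, r) | j. Since j = g, lcm(z, r) | g. g > 0, so lcm(z, r) ≤ g.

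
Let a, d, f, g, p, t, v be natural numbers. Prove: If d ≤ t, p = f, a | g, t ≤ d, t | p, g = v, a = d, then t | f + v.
p = f and t | p, thus t | f. d ≤ t and t ≤ d, so d = t. From a = d, a = t. Since a | g, t | g. g = v, so t | v. Since t | f, t | f + v.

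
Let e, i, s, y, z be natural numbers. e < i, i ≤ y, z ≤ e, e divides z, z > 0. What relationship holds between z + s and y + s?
z + s < y + s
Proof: e divides z and z > 0, thus e ≤ z. z ≤ e, so e = z. Since e < i and i ≤ y, e < y. Since e = z, z < y. Then z + s < y + s.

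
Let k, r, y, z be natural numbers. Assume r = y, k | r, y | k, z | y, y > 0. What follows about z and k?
z ≤ k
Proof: r = y and k | r, so k | y. Because y | k, y = k. z | y and y > 0, therefore z ≤ y. Since y = k, z ≤ k.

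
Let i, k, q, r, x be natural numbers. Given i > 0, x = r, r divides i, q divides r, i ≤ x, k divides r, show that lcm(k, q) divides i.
r divides i and i > 0, therefore r ≤ i. x = r and i ≤ x, therefore i ≤ r. Since r ≤ i, r = i. Because k divides r and q divides r, lcm(k, q) divides r. Since r = i, lcm(k, q) divides i.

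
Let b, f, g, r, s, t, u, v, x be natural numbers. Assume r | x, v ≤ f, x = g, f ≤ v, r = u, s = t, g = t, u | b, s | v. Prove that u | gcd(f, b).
x = g and g = t, therefore x = t. r = u and r | x, hence u | x. x = t, so u | t. v ≤ f and f ≤ v, hence v = f. s = t and s | v, hence t | v. From v = f, t | f. Since u | t, u | f. u | b, so u | gcd(f, b).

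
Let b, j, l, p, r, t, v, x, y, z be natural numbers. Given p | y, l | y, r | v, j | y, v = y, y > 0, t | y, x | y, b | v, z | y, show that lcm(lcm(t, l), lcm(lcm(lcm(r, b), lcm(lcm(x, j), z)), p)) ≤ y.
t | y and l | y, so lcm(t, l) | y. From r | v and b | v, lcm(r, b) | v. v = y, so lcm(r, b) | y. x | y and j | y, therefore lcm(x, j) | y. z | y, so lcm(lcm(x, j), z) | y. lcm(r, b) | y, so lcm(lcm(r, b), lcm(lcm(x, j), z)) | y. Because p | y, lcm(lcm(lcm(r, b), lcm(lcm(x, j), z)), p) | y. Since lcm(t, l) | y, lcm(lcm(t, l), lcm(lcm(lcm(r, b), lcm(lcm(x, j), z)), p)) | y. Since y > 0, lcm(lcm(t, l), lcm(lcm(lcm(r, b), lcm(lcm(x, j), z)), p)) ≤ y.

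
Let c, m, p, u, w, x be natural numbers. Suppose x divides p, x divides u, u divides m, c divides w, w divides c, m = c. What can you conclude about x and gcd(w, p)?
x divides gcd(w, p)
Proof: Since c divides w and w divides c, c = w. m = c, so m = w. From x divides u and u divides m, x divides m. Because m = w, x divides w. x divides p, so x divides gcd(w, p).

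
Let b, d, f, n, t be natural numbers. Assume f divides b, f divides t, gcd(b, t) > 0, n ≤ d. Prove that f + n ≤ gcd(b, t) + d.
f divides b and f divides t, so f divides gcd(b, t). Since gcd(b, t) > 0, f ≤ gcd(b, t). From n ≤ d, f + n ≤ gcd(b, t) + d.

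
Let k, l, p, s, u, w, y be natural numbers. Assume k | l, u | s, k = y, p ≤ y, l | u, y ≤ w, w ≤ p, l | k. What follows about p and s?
p | s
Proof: Since y ≤ w and w ≤ p, y ≤ p. Since p ≤ y, y = p. l | k and k | l, thus l = k. k = y, so l = y. l | u and u | s, thus l | s. l = y, so y | s. y = p, so p | s.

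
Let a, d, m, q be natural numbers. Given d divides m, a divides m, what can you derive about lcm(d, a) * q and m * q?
lcm(d, a) * q divides m * q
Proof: From d divides m and a divides m, lcm(d, a) divides m. Then lcm(d, a) * q divides m * q.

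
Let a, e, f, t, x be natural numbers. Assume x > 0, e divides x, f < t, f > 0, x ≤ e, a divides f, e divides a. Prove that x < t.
e divides x and x > 0, so e ≤ x. x ≤ e, so e = x. Since e divides a and a divides f, e divides f. Since e = x, x divides f. f > 0, so x ≤ f. f < t, so x < t.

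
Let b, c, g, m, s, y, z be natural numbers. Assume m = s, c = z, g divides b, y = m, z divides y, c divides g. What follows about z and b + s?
z divides b + s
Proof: c divides g and g divides b, so c divides b. Since c = z, z divides b. y = m and z divides y, thus z divides m. Since m = s, z divides s. Since z divides b, z divides b + s.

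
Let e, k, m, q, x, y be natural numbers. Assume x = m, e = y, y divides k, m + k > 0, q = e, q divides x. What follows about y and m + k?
y ≤ m + k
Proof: q = e and q divides x, thus e divides x. e = y, so y divides x. Since x = m, y divides m. y divides k, so y divides m + k. From m + k > 0, y ≤ m + k.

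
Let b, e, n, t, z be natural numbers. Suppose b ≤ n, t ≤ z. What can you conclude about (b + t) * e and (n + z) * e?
(b + t) * e ≤ (n + z) * e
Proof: Since b ≤ n and t ≤ z, b + t ≤ n + z. Then (b + t) * e ≤ (n + z) * e.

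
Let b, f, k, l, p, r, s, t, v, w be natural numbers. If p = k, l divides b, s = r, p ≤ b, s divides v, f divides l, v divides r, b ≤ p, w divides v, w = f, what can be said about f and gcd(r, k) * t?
f divides gcd(r, k) * t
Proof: Because s = r and s divides v, r divides v. Since v divides r, v = r. Because w = f and w divides v, f divides v. v = r, so f divides r. Since b ≤ p and p ≤ b, b = p. Since p = k, b = k. f divides l and l divides b, so f divides b. b = k, so f divides k. Since f divides r, f divides gcd(r, k). Then f divides gcd(r, k) * t.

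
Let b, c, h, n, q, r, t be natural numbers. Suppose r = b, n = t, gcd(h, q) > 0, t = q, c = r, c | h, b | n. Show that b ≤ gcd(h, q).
Since c = r and r = b, c = b. Because c | h, b | h. n = t and b | n, hence b | t. Since t = q, b | q. From b | h, b | gcd(h, q). gcd(h, q) > 0, so b ≤ gcd(h, q).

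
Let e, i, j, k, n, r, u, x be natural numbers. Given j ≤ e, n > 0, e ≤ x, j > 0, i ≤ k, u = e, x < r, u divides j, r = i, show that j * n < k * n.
Because u = e and u divides j, e divides j. j > 0, so e ≤ j. From j ≤ e, e = j. From r = i and x < r, x < i. i ≤ k, so x < k. e ≤ x, so e < k. From e = j, j < k. Since n > 0, by multiplying by a positive, j * n < k * n.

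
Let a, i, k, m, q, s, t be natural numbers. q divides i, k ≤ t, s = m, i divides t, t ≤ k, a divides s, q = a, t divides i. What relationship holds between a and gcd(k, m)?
a divides gcd(k, m)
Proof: i divides t and t divides i, so i = t. t ≤ k and k ≤ t, therefore t = k. Since i = t, i = k. Since q = a and q divides i, a divides i. i = k, so a divides k. s = m and a divides s, so a divides m. Since a divides k, a divides gcd(k, m).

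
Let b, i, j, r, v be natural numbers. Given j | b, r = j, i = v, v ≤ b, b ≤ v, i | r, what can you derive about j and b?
j = b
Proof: Because v ≤ b and b ≤ v, v = b. i = v, so i = b. Since i | r, b | r. r = j, so b | j. j | b, so j = b.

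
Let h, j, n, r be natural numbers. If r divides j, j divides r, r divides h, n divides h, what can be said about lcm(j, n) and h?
lcm(j, n) divides h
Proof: r divides j and j divides r, so r = j. From r divides h, j divides h. Since n divides h, lcm(j, n) divides h.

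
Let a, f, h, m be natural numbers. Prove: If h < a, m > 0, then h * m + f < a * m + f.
h < a and m > 0. By multiplying by a positive, h * m < a * m. Then h * m + f < a * m + f.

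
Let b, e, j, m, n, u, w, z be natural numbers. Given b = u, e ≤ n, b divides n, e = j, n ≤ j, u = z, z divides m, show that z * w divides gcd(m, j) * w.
Since b = u and u = z, b = z. From e = j and e ≤ n, j ≤ n. From n ≤ j, n = j. Since b divides n, b divides j. Since b = z, z divides j. Since z divides m, z divides gcd(m, j). Then z * w divides gcd(m, j) * w.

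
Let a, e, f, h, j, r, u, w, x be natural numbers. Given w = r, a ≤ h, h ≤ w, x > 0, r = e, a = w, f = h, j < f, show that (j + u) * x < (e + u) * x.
w = r and r = e, thus w = e. a = w and a ≤ h, hence w ≤ h. h ≤ w, so h = w. f = h, so f = w. Since j < f, j < w. Since w = e, j < e. Then j + u < e + u. Combining with x > 0, by multiplying by a positive, (j + u) * x < (e + u) * x.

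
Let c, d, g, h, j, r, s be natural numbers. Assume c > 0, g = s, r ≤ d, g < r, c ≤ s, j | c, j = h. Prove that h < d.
Since j | c and c > 0, j ≤ c. Because j = h, h ≤ c. g = s and g < r, hence s < r. Because r ≤ d, s < d. Since c ≤ s, c < d. Since h ≤ c, h < d.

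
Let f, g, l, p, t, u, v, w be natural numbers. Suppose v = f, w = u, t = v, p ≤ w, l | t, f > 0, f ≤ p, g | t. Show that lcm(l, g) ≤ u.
From t = v and v = f, t = f. l | t and g | t, thus lcm(l, g) | t. t = f, so lcm(l, g) | f. f > 0, so lcm(l, g) ≤ f. f ≤ p and p ≤ w, thus f ≤ w. Because w = u, f ≤ u. Because lcm(l, g) ≤ f, lcm(l, g) ≤ u.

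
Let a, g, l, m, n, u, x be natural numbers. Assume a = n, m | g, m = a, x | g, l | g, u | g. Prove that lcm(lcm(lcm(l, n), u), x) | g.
From m = a and a = n, m = n. From m | g, n | g. l | g, so lcm(l, n) | g. Since u | g, lcm(lcm(l, n), u) | g. Since x | g, lcm(lcm(lcm(l, n), u), x) | g.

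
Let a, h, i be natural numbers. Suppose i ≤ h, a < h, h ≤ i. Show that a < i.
h ≤ i and i ≤ h, therefore h = i. Since a < h, a < i.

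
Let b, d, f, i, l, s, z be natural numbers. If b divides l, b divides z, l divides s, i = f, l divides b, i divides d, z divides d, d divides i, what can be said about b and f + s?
b divides f + s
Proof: d divides i and i divides d, thus d = i. i = f, so d = f. z divides d, so z divides f. From b divides z, b divides f. Because l divides b and b divides l, l = b. Since l divides s, b divides s. Since b divides f, b divides f + s.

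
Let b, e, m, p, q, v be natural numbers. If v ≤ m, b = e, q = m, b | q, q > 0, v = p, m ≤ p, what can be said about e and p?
e ≤ p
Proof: v = p and v ≤ m, thus p ≤ m. Because m ≤ p, m = p. b | q and q > 0, thus b ≤ q. q = m, so b ≤ m. Since b = e, e ≤ m. Because m = p, e ≤ p.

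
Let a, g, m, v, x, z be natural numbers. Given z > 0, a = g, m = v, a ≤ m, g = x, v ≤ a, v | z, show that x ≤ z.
a = g and g = x, so a = x. Because m = v and a ≤ m, a ≤ v. Since v ≤ a, v = a. v | z, so a | z. z > 0, so a ≤ z. Since a = x, x ≤ z.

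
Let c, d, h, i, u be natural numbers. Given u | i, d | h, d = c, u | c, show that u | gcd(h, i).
d = c and d | h, therefore c | h. u | c, so u | h. Since u | i, u | gcd(h, i).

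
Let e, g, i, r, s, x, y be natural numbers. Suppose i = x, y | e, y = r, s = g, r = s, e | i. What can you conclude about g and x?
g | x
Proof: y = r and r = s, therefore y = s. Since s = g, y = g. i = x and e | i, hence e | x. Because y | e, y | x. Since y = g, g | x.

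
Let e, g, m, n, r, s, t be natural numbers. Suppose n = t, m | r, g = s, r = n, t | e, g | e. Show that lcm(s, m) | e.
Since g = s and g | e, s | e. r = n and n = t, hence r = t. Since m | r, m | t. Since t | e, m | e. s | e, so lcm(s, m) | e.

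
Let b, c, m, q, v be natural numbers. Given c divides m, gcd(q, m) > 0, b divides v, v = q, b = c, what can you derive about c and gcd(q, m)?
c ≤ gcd(q, m)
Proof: b = c and b divides v, so c divides v. Since v = q, c divides q. Since c divides m, c divides gcd(q, m). gcd(q, m) > 0, so c ≤ gcd(q, m).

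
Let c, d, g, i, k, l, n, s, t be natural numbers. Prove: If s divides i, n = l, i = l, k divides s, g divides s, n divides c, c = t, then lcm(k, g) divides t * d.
From k divides s and g divides s, lcm(k, g) divides s. Since i = l and s divides i, s divides l. lcm(k, g) divides s, so lcm(k, g) divides l. Because n = l and n divides c, l divides c. lcm(k, g) divides l, so lcm(k, g) divides c. Since c = t, lcm(k, g) divides t. Then lcm(k, g) divides t * d.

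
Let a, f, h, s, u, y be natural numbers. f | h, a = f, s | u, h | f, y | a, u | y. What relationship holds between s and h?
s | h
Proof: Since f | h and h | f, f = h. a = f, so a = h. Since s | u and u | y, s | y. y | a, so s | a. a = h, so s | h.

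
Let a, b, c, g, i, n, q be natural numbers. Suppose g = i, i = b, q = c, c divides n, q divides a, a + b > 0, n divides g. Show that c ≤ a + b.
Because q = c and q divides a, c divides a. g = i and n divides g, so n divides i. i = b, so n divides b. c divides n, so c divides b. c divides a, so c divides a + b. Since a + b > 0, c ≤ a + b.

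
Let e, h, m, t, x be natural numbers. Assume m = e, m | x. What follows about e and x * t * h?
e | x * t * h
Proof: From m = e and m | x, e | x. Then e | x * t. Then e | x * t * h.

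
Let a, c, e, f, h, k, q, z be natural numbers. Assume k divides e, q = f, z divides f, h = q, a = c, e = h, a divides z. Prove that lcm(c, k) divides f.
From a divides z and z divides f, a divides f. a = c, so c divides f. e = h and h = q, so e = q. Since q = f, e = f. Since k divides e, k divides f. Since c divides f, lcm(c, k) divides f.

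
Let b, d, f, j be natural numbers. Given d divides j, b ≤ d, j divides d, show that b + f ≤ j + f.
d divides j and j divides d, thus d = j. Since b ≤ d, b ≤ j. Then b + f ≤ j + f.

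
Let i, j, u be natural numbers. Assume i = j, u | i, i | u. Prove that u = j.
Because u | i and i | u, u = i. i = j, so u = j.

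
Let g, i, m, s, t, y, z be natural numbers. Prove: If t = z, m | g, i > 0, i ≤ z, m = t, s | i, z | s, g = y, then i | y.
Because z | s and s | i, z | i. i > 0, so z ≤ i. i ≤ z, so z = i. m = t and t = z, hence m = z. g = y and m | g, so m | y. m = z, so z | y. From z = i, i | y.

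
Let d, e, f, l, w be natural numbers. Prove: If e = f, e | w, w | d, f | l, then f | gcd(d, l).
e | w and w | d, hence e | d. Since e = f, f | d. Since f | l, f | gcd(d, l).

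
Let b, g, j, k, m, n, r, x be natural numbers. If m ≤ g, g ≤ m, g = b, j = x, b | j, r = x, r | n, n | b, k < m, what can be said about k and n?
k < n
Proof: m ≤ g and g ≤ m, therefore m = g. Because g = b, m = b. j = x and b | j, therefore b | x. r = x and r | n, so x | n. Since b | x, b | n. Because n | b, b = n. Since m = b, m = n. k < m, so k < n.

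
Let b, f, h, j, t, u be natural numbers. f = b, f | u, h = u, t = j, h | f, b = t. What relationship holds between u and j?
u = j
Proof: h = u and h | f, hence u | f. Since f | u, u = f. From f = b, u = b. Since b = t, u = t. Since t = j, u = j.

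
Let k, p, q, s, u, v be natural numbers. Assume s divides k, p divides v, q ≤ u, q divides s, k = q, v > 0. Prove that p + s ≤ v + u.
p divides v and v > 0, therefore p ≤ v. From k = q and s divides k, s divides q. Since q divides s, q = s. Since q ≤ u, s ≤ u. p ≤ v, so p + s ≤ v + u.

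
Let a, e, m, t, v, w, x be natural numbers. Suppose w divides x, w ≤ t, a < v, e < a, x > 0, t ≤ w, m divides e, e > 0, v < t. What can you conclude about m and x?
m < x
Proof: Since m divides e and e > 0, m ≤ e. t ≤ w and w ≤ t, thus t = w. a < v and v < t, hence a < t. t = w, so a < w. w divides x and x > 0, so w ≤ x. Since a < w, a < x. e < a, so e < x. m ≤ e, so m < x.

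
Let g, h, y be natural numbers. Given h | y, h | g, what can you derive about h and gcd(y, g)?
h | gcd(y, g)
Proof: h | y and h | g. Because common divisors divide the gcd, h | gcd(y, g).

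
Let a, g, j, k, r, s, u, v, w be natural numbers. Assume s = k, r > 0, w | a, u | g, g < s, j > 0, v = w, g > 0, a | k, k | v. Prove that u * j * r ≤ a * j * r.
From v = w and k | v, k | w. w | a, so k | a. Because a | k, k = a. u | g and g > 0, hence u ≤ g. Because s = k and g < s, g < k. Since u ≤ g, u < k. Because k = a, u < a. j > 0, so u * j < a * j. Because r > 0, u * j * r < a * j * r. Then u * j * r ≤ a * j * r.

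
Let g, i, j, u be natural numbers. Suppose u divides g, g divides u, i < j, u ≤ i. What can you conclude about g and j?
g < j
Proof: u divides g and g divides u, hence u = g. u ≤ i and i < j, thus u < j. u = g, so g < j.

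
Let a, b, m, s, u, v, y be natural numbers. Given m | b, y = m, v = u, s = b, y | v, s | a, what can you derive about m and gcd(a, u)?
m | gcd(a, u)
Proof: Since s = b and s | a, b | a. Since m | b, m | a. y = m and y | v, so m | v. Since v = u, m | u. From m | a, m | gcd(a, u).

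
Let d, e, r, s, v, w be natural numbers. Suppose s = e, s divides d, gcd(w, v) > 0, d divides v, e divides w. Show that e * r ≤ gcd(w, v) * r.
Because s divides d and d divides v, s divides v. s = e, so e divides v. e divides w, so e divides gcd(w, v). gcd(w, v) > 0, so e ≤ gcd(w, v). By multiplying by a non-negative, e * r ≤ gcd(w, v) * r.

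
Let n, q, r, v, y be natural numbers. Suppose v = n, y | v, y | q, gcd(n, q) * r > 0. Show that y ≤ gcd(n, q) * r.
v = n and y | v, thus y | n. From y | q, y | gcd(n, q). Then y | gcd(n, q) * r. gcd(n, q) * r > 0, so y ≤ gcd(n, q) * r.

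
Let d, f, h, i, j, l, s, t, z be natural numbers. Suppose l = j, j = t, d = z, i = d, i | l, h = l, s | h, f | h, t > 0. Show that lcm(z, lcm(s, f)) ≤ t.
Since l = j and j = t, l = t. i = d and i | l, therefore d | l. d = z, so z | l. From s | h and f | h, lcm(s, f) | h. Since h = l, lcm(s, f) | l. Since z | l, lcm(z, lcm(s, f)) | l. Since l = t, lcm(z, lcm(s, f)) | t. Since t > 0, lcm(z, lcm(s, f)) ≤ t.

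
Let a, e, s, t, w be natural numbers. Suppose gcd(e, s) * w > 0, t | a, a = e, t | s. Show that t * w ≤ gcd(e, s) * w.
a = e and t | a, hence t | e. Since t | s, t | gcd(e, s). Then t * w | gcd(e, s) * w. gcd(e, s) * w > 0, so t * w ≤ gcd(e, s) * w.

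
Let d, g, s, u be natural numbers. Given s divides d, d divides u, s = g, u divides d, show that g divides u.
Since d divides u and u divides d, d = u. Since s divides d, s divides u. Since s = g, g divides u.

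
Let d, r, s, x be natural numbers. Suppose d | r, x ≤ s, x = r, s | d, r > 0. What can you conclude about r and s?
r = s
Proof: Since x = r and x ≤ s, r ≤ s. s | d and d | r, thus s | r. r > 0, so s ≤ r. Since r ≤ s, r = s.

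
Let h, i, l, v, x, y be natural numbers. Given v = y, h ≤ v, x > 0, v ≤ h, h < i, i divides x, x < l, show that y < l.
From h ≤ v and v ≤ h, h = v. Since v = y, h = y. Because i divides x and x > 0, i ≤ x. x < l, so i < l. h < i, so h < l. Since h = y, y < l.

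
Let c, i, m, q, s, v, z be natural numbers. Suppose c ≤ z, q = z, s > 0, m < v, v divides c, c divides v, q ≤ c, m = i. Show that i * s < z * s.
v divides c and c divides v, hence v = c. q = z and q ≤ c, therefore z ≤ c. From c ≤ z, c = z. v = c, so v = z. m = i and m < v, therefore i < v. v = z, so i < z. Since s > 0, by multiplying by a positive, i * s < z * s.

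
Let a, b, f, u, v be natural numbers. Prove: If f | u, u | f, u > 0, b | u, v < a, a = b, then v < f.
a = b and v < a, hence v < b. Since u | f and f | u, u = f. Since b | u and u > 0, b ≤ u. u = f, so b ≤ f. From v < b, v < f.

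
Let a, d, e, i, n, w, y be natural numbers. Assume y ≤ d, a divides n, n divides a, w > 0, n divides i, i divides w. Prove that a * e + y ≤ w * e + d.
Because n divides a and a divides n, n = a. n divides i and i divides w, therefore n divides w. w > 0, so n ≤ w. n = a, so a ≤ w. By multiplying by a non-negative, a * e ≤ w * e. Since y ≤ d, a * e + y ≤ w * e + d.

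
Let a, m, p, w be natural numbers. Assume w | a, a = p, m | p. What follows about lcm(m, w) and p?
lcm(m, w) | p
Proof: Since a = p and w | a, w | p. m | p, so lcm(m, w) | p.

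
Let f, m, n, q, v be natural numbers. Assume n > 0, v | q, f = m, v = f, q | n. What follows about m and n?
m ≤ n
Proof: v | q and q | n, thus v | n. From v = f, f | n. Since n > 0, f ≤ n. f = m, so m ≤ n.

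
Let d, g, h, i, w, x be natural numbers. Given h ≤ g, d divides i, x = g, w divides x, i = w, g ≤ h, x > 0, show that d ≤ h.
g ≤ h and h ≤ g, thus g = h. Since x = g, x = h. Because i = w and d divides i, d divides w. From w divides x, d divides x. Because x > 0, d ≤ x. x = h, so d ≤ h.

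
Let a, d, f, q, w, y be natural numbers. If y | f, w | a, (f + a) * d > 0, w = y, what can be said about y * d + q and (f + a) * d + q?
y * d + q ≤ (f + a) * d + q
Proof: Because w = y and w | a, y | a. Since y | f, y | f + a. Then y * d | (f + a) * d. (f + a) * d > 0, so y * d ≤ (f + a) * d. Then y * d + q ≤ (f + a) * d + q.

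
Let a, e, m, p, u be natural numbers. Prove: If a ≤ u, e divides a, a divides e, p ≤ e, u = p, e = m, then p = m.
a divides e and e divides a, therefore a = e. u = p and a ≤ u, so a ≤ p. Since a = e, e ≤ p. Since p ≤ e, p = e. Since e = m, p = m.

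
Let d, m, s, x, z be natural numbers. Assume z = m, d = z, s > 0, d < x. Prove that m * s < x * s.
d = z and z = m, therefore d = m. Since d < x, m < x. From s > 0, by multiplying by a positive, m * s < x * s.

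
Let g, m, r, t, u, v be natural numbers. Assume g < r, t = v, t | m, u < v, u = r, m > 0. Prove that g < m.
u = r and u < v, thus r < v. Since g < r, g < v. Since t = v and t | m, v | m. Since m > 0, v ≤ m. Since g < v, g < m.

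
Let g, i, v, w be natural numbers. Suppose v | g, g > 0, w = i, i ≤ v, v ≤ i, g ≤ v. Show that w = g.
From i ≤ v and v ≤ i, i = v. Since w = i, w = v. Because v | g and g > 0, v ≤ g. Because g ≤ v, v = g. Since w = v, w = g.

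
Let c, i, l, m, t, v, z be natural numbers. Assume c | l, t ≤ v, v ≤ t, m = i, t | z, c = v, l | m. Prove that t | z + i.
v ≤ t and t ≤ v, thus v = t. From c = v and c | l, v | l. l | m, so v | m. m = i, so v | i. v = t, so t | i. t | z, so t | z + i.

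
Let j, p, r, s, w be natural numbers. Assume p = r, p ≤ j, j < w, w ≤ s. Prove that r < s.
p = r and p ≤ j, so r ≤ j. Since j < w and w ≤ s, j < s. r ≤ j, so r < s.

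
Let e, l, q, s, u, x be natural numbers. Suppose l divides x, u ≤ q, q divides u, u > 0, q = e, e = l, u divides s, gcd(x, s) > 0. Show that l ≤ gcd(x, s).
q divides u and u > 0, so q ≤ u. u ≤ q, so u = q. q = e, so u = e. Since e = l, u = l. u divides s, so l divides s. l divides x, so l divides gcd(x, s). Since gcd(x, s) > 0, l ≤ gcd(x, s).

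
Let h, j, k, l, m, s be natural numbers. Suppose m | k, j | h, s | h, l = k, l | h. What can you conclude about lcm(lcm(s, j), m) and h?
lcm(lcm(s, j), m) | h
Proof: s | h and j | h, thus lcm(s, j) | h. Since l = k and l | h, k | h. m | k, so m | h. Since lcm(s, j) | h, lcm(lcm(s, j), m) | h.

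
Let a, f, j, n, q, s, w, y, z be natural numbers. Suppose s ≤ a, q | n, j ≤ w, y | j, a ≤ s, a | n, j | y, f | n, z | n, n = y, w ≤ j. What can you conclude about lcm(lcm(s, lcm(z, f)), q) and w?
lcm(lcm(s, lcm(z, f)), q) | w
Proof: y | j and j | y, so y = j. n = y, so n = j. j ≤ w and w ≤ j, so j = w. Since n = j, n = w. From a ≤ s and s ≤ a, a = s. a | n, so s | n. z | n and f | n, so lcm(z, f) | n. s | n, so lcm(s, lcm(z, f)) | n. q | n, so lcm(lcm(s, lcm(z, f)), q) | n. Since n = w, lcm(lcm(s, lcm(z, f)), q) | w.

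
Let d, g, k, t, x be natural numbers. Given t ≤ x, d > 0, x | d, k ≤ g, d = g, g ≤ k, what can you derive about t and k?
t ≤ k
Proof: g ≤ k and k ≤ g, thus g = k. d = g, so d = k. x | d and d > 0, so x ≤ d. d = k, so x ≤ k. Since t ≤ x, t ≤ k.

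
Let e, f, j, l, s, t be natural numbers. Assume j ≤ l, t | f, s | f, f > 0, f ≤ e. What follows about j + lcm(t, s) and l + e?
j + lcm(t, s) ≤ l + e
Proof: t | f and s | f, hence lcm(t, s) | f. f > 0, so lcm(t, s) ≤ f. f ≤ e, so lcm(t, s) ≤ e. Since j ≤ l, j + lcm(t, s) ≤ l + e.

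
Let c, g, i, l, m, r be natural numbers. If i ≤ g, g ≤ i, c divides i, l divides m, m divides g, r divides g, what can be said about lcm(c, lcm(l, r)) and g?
lcm(c, lcm(l, r)) divides g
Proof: Because i ≤ g and g ≤ i, i = g. Since c divides i, c divides g. Because l divides m and m divides g, l divides g. Since r divides g, lcm(l, r) divides g. Since c divides g, lcm(c, lcm(l, r)) divides g.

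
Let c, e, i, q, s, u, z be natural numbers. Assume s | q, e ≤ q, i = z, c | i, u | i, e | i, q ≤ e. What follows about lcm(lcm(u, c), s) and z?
lcm(lcm(u, c), s) | z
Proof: u | i and c | i, thus lcm(u, c) | i. From e ≤ q and q ≤ e, e = q. e | i, so q | i. s | q, so s | i. Since lcm(u, c) | i, lcm(lcm(u, c), s) | i. Since i = z, lcm(lcm(u, c), s) | z.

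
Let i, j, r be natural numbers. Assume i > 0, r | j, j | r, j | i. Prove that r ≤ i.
Since j | r and r | j, j = r. j | i and i > 0, so j ≤ i. Since j = r, r ≤ i.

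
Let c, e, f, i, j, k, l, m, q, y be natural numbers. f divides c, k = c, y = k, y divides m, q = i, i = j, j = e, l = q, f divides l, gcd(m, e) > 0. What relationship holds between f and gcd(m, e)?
f ≤ gcd(m, e)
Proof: y = k and y divides m, so k divides m. Since k = c, c divides m. f divides c, so f divides m. i = j and j = e, thus i = e. Since q = i, q = e. l = q and f divides l, thus f divides q. Since q = e, f divides e. f divides m, so f divides gcd(m, e). From gcd(m, e) > 0, f ≤ gcd(m, e).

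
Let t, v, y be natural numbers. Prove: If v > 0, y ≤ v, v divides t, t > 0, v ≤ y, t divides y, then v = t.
v divides t and t > 0, therefore v ≤ t. y ≤ v and v ≤ y, so y = v. Since t divides y, t divides v. Since v > 0, t ≤ v. v ≤ t, so v = t.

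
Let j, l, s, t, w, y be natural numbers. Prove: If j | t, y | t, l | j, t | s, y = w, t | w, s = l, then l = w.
l | j and j | t, so l | t. s = l and t | s, therefore t | l. l | t, so l = t. y = w and y | t, so w | t. Since t | w, t = w. l = t, so l = w.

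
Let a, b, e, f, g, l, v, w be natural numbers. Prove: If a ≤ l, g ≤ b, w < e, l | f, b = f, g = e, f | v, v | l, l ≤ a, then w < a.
f | v and v | l, so f | l. l | f, so f = l. l ≤ a and a ≤ l, therefore l = a. Since f = l, f = a. Because g = e and g ≤ b, e ≤ b. Since b = f, e ≤ f. Since f = a, e ≤ a. w < e, so w < a.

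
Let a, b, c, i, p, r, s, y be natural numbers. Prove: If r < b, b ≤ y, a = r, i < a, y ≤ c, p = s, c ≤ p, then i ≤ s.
Because a = r and i < a, i < r. r < b, so i < b. b ≤ y and y ≤ c, so b ≤ c. i < b, so i < c. p = s and c ≤ p, hence c ≤ s. Since i < c, i < s. Then i ≤ s.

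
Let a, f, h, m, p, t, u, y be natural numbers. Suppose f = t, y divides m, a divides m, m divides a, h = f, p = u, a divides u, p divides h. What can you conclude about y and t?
y divides t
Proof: Because h = f and f = t, h = t. Since a divides m and m divides a, a = m. Since a divides u, m divides u. Since y divides m, y divides u. Since p = u and p divides h, u divides h. Since y divides u, y divides h. Since h = t, y divides t.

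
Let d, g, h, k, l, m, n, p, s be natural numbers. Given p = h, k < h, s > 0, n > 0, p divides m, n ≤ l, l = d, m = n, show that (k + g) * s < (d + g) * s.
p = h and p divides m, therefore h divides m. Because m = n, h divides n. n > 0, so h ≤ n. Because l = d and n ≤ l, n ≤ d. Since h ≤ n, h ≤ d. k < h, so k < d. Then k + g < d + g. From s > 0, by multiplying by a positive, (k + g) * s < (d + g) * s.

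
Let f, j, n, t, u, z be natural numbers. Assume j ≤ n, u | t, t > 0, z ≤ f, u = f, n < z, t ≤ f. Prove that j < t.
From j ≤ n and n < z, j < z. u = f and u | t, hence f | t. Since t > 0, f ≤ t. t ≤ f, so f = t. Since z ≤ f, z ≤ t. Since j < z, j < t.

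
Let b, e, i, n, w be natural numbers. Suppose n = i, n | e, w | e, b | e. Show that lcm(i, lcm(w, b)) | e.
Because n = i and n | e, i | e. w | e and b | e, hence lcm(w, b) | e. Since i | e, lcm(i, lcm(w, b)) | e.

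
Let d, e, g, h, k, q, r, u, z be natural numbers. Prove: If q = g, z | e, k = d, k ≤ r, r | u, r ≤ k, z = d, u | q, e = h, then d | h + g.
z = d and z | e, so d | e. e = h, so d | h. r ≤ k and k ≤ r, thus r = k. Since k = d, r = d. r | u, so d | u. From q = g and u | q, u | g. Since d | u, d | g. Since d | h, d | h + g.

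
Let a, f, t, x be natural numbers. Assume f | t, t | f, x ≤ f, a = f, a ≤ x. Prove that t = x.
Since t | f and f | t, t = f. a = f and a ≤ x, so f ≤ x. From x ≤ f, f = x. t = f, so t = x.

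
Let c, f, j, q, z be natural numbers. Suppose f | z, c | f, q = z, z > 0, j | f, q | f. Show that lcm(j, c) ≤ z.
Since q = z and q | f, z | f. Since f | z, f = z. j | f and c | f, hence lcm(j, c) | f. f = z, so lcm(j, c) | z. Since z > 0, lcm(j, c) ≤ z.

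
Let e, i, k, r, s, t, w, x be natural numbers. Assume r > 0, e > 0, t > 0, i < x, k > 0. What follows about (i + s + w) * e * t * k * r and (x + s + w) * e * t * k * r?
(i + s + w) * e * t * k * r < (x + s + w) * e * t * k * r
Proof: i < x, thus i + s < x + s. Then i + s + w < x + s + w. From e > 0, (i + s + w) * e < (x + s + w) * e. Since t > 0, (i + s + w) * e * t < (x + s + w) * e * t. k > 0, so (i + s + w) * e * t * k < (x + s + w) * e * t * k. r > 0, so (i + s + w) * e * t * k * r < (x + s + w) * e * t * k * r.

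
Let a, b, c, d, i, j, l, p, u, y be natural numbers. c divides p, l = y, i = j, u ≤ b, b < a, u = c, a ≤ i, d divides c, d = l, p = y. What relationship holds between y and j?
y < j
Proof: Since p = y and c divides p, c divides y. Since d = l and d divides c, l divides c. l = y, so y divides c. c divides y, so c = y. u = c, so u = y. Since u ≤ b and b < a, u < a. i = j and a ≤ i, hence a ≤ j. Because u < a, u < j. Since u = y, y < j.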